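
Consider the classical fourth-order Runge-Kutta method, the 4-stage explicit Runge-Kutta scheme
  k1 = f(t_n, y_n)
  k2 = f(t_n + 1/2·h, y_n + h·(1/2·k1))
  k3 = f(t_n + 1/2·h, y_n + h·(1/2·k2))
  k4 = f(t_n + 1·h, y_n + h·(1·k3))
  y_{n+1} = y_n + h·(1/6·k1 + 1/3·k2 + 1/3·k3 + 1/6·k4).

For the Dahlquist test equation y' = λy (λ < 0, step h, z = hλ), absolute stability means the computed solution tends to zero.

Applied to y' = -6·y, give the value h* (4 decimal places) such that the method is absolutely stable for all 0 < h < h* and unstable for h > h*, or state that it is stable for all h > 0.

(-2.7853,0); λ=-6 ⇒ h* = 0.4642.

On y'=λy, z=hλ:
  order 4, 4-stage ⇒ R(z)=1+z+z^2/2+z^3/6+z^4/24
  (e.g. R(-0.31)=0.73347, |R|=0.73347)

Solve |R(x)|<1 on ℝ⁻.
x=-0.31: |R|=0.7335
|R(-2.54)|=0.6889 |R(-1.18)|=0.3231 |R(-1.12)|=0.3386
Bisect:
  x_lo=-3.3034 |R|=2.1066  x_hi=-0.3967 |R|=0.6726
  mid=-1.85005 |R|=0.29405 →hi
  mid=-2.57674 |R|=0.72848 →hi
  mid=-2.94009 |R|=1.25960 →lo
  mid=-2.75842 |R|=0.96023 →hi
  mid=-2.84925 |R|=1.10079 →lo
  mid=-2.80384 |R|=1.02832 →lo
  mid=-2.78113 |R|=0.99374 →hi
  ...
  [-2.78539,-2.78521] ⇒ x*=-2.7853
So |R|<1 on (-2.7853, 0).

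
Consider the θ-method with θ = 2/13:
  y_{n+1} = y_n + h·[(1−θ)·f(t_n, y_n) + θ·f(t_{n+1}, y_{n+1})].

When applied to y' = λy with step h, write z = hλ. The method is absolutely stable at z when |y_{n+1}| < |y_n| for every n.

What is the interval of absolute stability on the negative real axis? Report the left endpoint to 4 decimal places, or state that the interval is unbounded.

z∈(-2.8889,0).

With y'=λy (z=hλ):
  y_{n+1} = y_n + z·[11/13·y_n + 2/13·y_{n+1}] ⇒ (1 − 2/13z)y_{n+1} = (1 + 11/13z)y_n
  so R(z) = (1 + 11/13z)/(1 − 2/13z).

Solve |R(x)|<1 on ℝ⁻.
x=-1.1: |R|=0.0592
R=−1: 1+11/13x = −1+2/13x ⇒ -9/13x=2 ⇒ x=2/(-9/13)=-2.8889
Confirm numerically:
  x=-2.137: |R|=0.60826 <1
  x=-1.777: |R|=0.39549 <1
  x=-1.688: |R|=0.34001 <1
  x=-1.283: |R|=0.07150 <1
  x=-3.193: |R|=1.14118 >1
  x=-3.055: |R|=1.07823 >1
So |R|<1 on (-2.8889, 0).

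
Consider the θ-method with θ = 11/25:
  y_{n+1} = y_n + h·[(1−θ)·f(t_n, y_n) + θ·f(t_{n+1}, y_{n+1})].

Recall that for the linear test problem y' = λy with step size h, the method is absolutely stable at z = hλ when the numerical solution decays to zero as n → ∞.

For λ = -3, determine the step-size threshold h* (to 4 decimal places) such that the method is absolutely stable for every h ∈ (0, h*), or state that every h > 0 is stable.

Test eqn y'=λy, z=hλ:
  y_{n+1} = y_n + z·[14/25·y_n + 11/25·y_{n+1}] ⇒ (1 − 11/25z)y_{n+1} = (1 + 14/25z)y_n
  ⇒ R(z) = (1 + 14/25z)/(1 − 11/25z).

Boundary: |R(x)|=1, x<0.
x=-0.58: |R|=0.5379
R=−1: 1+14/25x = −1+11/25x ⇒ -3/25x=2 ⇒ x=2/(-3/25)=-16.6667
Confirm numerically:
  x=-13.114: |R|=0.93703 <1
  x=-12.096: |R|=0.91325 <1
  x=-8.596: |R|=0.79748 <1
  x=-7.711: |R|=0.75536 <1
  x=-17.162: |R|=1.00695 >1
  x=-17.148: |R|=1.00676 >1
  x=-16.990: |R|=1.00458 >1
Stable set (-16.6667, 0).

(-16.6667,0); λ=-3 ⇒ h* = (50/3)/3 = 5.5556.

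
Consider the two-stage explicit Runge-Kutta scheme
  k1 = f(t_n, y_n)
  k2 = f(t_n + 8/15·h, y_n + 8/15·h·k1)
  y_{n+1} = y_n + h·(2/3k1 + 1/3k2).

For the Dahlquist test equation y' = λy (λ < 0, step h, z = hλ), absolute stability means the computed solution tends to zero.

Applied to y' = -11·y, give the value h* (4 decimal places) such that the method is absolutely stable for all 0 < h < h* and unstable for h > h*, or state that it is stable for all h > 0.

(-5.6250,0); λ=-11 ⇒ h* = (45/8)/11 = 0.5114.

With y'=λy (z=hλ):
  k1=λy_n ⇒ h·k1=z·y_n;  k2=λ(1+8/15z)y_n ⇒ h·k2=z(1+8/15z)y_n
  y_{n+1}/y_n = 1 + 2/3z + 1/3z(1+8/15z) = 1 + z + 8/45z²
  Hence R(z) = 1 + z + 8/45z².

Boundary: |R(x)|=1, x<0.
x=-1.51: |R|=0.1046
R=1: x+8/45x²=0 ⇒ x=−45/8=-5.6250; min R=1−1/(4·8/45)=-0.4062>−1
Confirm numerically:
  x=-4.799: |R|=0.29529 <1
  x=-4.180: |R|=0.07380 <1
  x=-3.561: |R|=0.30665 <1
  x=-2.977: |R|=0.40144 <1
  x=-6.084: |R|=1.49645 >1
  x=-5.941: |R|=1.33375 >1
  x=-5.766: |R|=1.14453 >1
So |R|<1 on (-5.6250, 0).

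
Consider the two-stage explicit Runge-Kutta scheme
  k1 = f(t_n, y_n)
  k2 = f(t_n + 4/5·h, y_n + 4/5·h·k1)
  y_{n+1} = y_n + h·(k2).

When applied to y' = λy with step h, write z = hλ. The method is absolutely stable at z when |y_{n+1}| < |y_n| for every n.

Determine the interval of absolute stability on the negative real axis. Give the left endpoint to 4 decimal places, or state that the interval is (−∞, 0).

On y'=λy, z=hλ:
  k1=λy_n ⇒ h·k1=z·y_n;  k2=λ(1+4/5z)y_n ⇒ h·k2=z(1+4/5z)y_n
  y_{n+1}/y_n = 1 + z(1+4/5z) = 1 + z + 4/5z²
  Hence R(z) = 1 + z + 4/5z².

Find x<0 with |R(x)|<1.
x=-1.41: |R|=1.1805
R=1: x+4/5x²=0 ⇒ x=−5/4=-1.2500; min R=1−1/(4·4/5)=0.6875>−1
Confirm numerically:
  x=-1.190: |R|=0.94288 <1
  x=-0.826: |R|=0.71982 <1
  x=-0.732: |R|=0.69666 <1
  x=-0.547: |R|=0.69237 <1
  x=-1.599: |R|=1.44644 >1
  x=-1.583: |R|=1.42171 >1
  x=-1.571: |R|=1.40343 >1
Stable set (-1.2500, 0).

(-1.2500, 0).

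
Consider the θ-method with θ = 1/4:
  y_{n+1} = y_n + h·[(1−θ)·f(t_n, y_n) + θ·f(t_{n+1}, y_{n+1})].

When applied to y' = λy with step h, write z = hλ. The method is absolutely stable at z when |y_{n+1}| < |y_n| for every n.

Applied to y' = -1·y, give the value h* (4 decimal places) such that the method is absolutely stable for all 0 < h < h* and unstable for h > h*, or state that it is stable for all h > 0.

On y'=λy, z=hλ:
  y_{n+1} = y_n + z·[3/4·y_n + 1/4·y_{n+1}] ⇒ (1 − 1/4z)y_{n+1} = (1 + 3/4z)y_n
  ⇒ R(z) = (1 + 3/4z)/(1 − 1/4z).

Boundary: |R(x)|=1, x<0.
x=-1.61: |R|=0.1480
R=−1: 1+3/4x = −1+1/4x ⇒ -1/2x=2 ⇒ x=2/(-1/2)=-4.0000
Confirm numerically:
  x=-3.900: |R|=0.97468 <1
  x=-3.836: |R|=0.95814 <1
  x=-3.644: |R|=0.90686 <1
  x=-1.875: |R|=0.27660 <1
  x=-4.599: |R|=1.13932 >1
  x=-4.375: |R|=1.08955 >1
Stable set (-4.0000, 0).

(-4.0000,0); λ=-1 ⇒ h* = (4)/1 = 4.0000.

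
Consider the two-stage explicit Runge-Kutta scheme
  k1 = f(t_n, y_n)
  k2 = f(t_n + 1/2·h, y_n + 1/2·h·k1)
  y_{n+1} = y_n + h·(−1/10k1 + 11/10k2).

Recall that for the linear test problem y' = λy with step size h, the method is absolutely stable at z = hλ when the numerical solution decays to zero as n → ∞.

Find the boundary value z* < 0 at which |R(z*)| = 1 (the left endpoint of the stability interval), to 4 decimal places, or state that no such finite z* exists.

Test eqn y'=λy, z=hλ:
  k1=λy_n ⇒ h·k1=z·y_n;  k2=λ(1+1/2z)y_n ⇒ h·k2=z(1+1/2z)y_n
  y_{n+1}/y_n = 1 − 1/10z + 11/10z(1+1/2z) = 1 + z + 11/20z²
  ⇒ R(z) = 1 + z + 11/20z².

Boundary: |R(x)|=1, x<0.
x=-0.75: |R|=0.5594
R=1: x+11/20x²=0 ⇒ x=−20/11=-1.8182; min R=1−1/(4·11/20)=0.5455>−1
Confirm numerically:
  x=-1.620: |R|=0.82342 <1
  x=-1.454: |R|=0.70876 <1
  x=-1.137: |R|=0.57402 <1
  x=-2.401: |R|=1.76964 >1
  x=-2.380: |R|=1.73542 >1
  x=-2.259: |R|=1.54769 >1
Stable set (-1.8182, 0).

z* = -1.8182.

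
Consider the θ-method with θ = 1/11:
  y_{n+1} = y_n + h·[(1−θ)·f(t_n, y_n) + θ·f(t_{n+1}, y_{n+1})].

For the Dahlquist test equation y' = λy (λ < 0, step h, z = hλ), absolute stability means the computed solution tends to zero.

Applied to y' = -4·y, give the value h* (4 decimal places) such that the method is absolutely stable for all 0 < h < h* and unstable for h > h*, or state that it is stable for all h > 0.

On y'=λy, z=hλ:
  y_{n+1} = y_n + z·[10/11·y_n + 1/11·y_{n+1}] ⇒ (1 − 1/11z)y_{n+1} = (1 + 10/11z)y_n
  ⇒ R(z) = (1 + 10/11z)/(1 − 1/11z).

Solve |R(x)|<1 on ℝ⁻.
x=-1.19: |R|=0.0738
R=−1: 1+10/11x = −1+1/11x ⇒ -9/11x=2 ⇒ x=2/(-9/11)=-2.4444
Confirm numerically:
  x=-2.373: |R|=0.95192 <1
  x=-2.162: |R|=0.80687 <1
  x=-1.520: |R|=0.33546 <1
  x=-1.185: |R|=0.06976 <1
  x=-2.895: |R|=1.29183 >1
  x=-2.655: |R|=1.13878 >1
Stable set (-2.4444, 0).

(-2.4444,0); λ=-4 ⇒ h* = (22/9)/4 = 0.6111.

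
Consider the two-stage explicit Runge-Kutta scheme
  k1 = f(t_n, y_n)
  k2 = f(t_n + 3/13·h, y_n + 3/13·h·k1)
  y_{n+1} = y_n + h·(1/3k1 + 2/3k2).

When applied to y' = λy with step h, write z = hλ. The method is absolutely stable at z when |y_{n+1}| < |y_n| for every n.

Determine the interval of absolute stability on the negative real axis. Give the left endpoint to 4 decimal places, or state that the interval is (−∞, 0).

(-6.5000, 0).

Test eqn y'=λy, z=hλ:
  k1=λy_n ⇒ h·k1=z·y_n;  k2=λ(1+3/13z)y_n ⇒ h·k2=z(1+3/13z)y_n
  y_{n+1}/y_n = 1 + 1/3z + 2/3z(1+3/13z) = 1 + z + 2/13z²
  ⇒ R(z) = 1 + z + 2/13z².

Need |R(x)|<1, x<0.
x=-1.41: |R|=0.1041
R=1: x+2/13x²=0 ⇒ x=−13/2=-6.5000; min R=1−1/(4·2/13)=-0.6250>−1
Confirm numerically:
  x=-5.808: |R|=0.38167 <1
  x=-5.729: |R|=0.32045 <1
  x=-4.266: |R|=0.46619 <1
  x=-4.230: |R|=0.47725 <1
  x=-7.049: |R|=1.59537 >1
  x=-6.803: |R|=1.31712 >1
  x=-6.684: |R|=1.18921 >1
Stable set (-6.5000, 0).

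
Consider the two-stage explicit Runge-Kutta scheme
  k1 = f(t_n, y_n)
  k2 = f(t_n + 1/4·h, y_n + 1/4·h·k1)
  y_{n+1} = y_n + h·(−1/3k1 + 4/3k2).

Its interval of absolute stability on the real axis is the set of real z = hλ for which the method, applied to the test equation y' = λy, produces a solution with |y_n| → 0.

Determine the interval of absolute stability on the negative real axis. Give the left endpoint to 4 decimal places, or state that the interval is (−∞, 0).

(-3.0000, 0).

On y'=λy, z=hλ:
  k1=λy_n ⇒ h·k1=z·y_n;  k2=λ(1+1/4z)y_n ⇒ h·k2=z(1+1/4z)y_n
  y_{n+1}/y_n = 1 − 1/3z + 4/3z(1+1/4z) = 1 + z + 1/3z²
  ⇒ R(z) = 1 + z + 1/3z².

Boundary: |R(x)|=1, x<0.
x=-0.75: |R|=0.4375
R=1: x+1/3x²=0 ⇒ x=−3=-3.0000; min R=1−1/(4·1/3)=0.2500>−1
Confirm numerically:
  x=-2.840: |R|=0.84853 <1
  x=-2.341: |R|=0.48576 <1
  x=-1.900: |R|=0.30333 <1
  x=-1.399: |R|=0.25340 <1
  x=-3.163: |R|=1.17186 >1
  x=-3.050: |R|=1.05083 >1
Interval (-3.0000, 0).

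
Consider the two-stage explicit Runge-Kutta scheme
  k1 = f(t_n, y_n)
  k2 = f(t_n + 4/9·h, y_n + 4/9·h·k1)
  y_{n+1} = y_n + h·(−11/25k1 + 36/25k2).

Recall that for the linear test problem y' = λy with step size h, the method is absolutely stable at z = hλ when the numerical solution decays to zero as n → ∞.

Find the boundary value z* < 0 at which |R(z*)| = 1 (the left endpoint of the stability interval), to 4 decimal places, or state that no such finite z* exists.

z* = -1.5625.

With y'=λy (z=hλ):
  k1=λy_n ⇒ h·k1=z·y_n;  k2=λ(1+4/9z)y_n ⇒ h·k2=z(1+4/9z)y_n
  y_{n+1}/y_n = 1 − 11/25z + 36/25z(1+4/9z) = 1 + z + 16/25z²
  so R(z) = 1 + z + 16/25z².

Solve |R(x)|<1 on ℝ⁻.
x=-1.12: |R|=0.6828
R=1: x+16/25x²=0 ⇒ x=−25/16=-1.5625; min R=1−1/(4·16/25)=0.6094>−1
Confirm numerically:
  x=-1.457: |R|=0.90162 <1
  x=-1.436: |R|=0.88374 <1
  x=-1.376: |R|=0.83576 <1
  x=-1.004: |R|=0.64113 <1
  x=-1.834: |R|=1.31868 >1
  x=-1.811: |R|=1.28802 >1
Interval (-1.5625, 0).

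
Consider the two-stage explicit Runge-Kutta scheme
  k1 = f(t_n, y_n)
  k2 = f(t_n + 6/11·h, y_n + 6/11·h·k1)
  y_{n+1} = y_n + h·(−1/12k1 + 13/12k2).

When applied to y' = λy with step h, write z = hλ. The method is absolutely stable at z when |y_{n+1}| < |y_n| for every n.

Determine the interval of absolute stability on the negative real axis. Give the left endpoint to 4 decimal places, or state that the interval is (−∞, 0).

Set f=λy, z=hλ:
  k1=λy_n ⇒ h·k1=z·y_n;  k2=λ(1+6/11z)y_n ⇒ h·k2=z(1+6/11z)y_n
  y_{n+1}/y_n = 1 − 1/12z + 13/12z(1+6/11z) = 1 + z + 13/22z²
  ⇒ R(z) = 1 + z + 13/22z².

Need |R(x)|<1, x<0.
x=-1.68: |R|=0.9878
R=1: x+13/22x²=0 ⇒ x=−22/13=-1.6923; min R=1−1/(4·13/22)=0.5769>−1
Confirm numerically:
  x=-1.518: |R|=0.84365 <1
  x=-1.409: |R|=0.76412 <1
  x=-1.381: |R|=0.74596 <1
  x=-0.803: |R|=0.57802 <1
  x=-2.081: |R|=1.47797 >1
  x=-2.033: |R|=1.40928 >1
So |R|<1 on (-1.6923, 0).

(-1.6923, 0).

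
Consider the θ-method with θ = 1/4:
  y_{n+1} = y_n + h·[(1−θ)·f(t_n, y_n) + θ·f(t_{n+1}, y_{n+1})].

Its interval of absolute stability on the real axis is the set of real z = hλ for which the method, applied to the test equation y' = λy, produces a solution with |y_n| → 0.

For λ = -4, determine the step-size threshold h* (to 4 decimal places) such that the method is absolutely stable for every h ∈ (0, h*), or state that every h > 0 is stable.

(-4.0000,0); λ=-4 ⇒ h* = (4)/4 = 1.0000.

With y'=λy (z=hλ):
  y_{n+1} = y_n + z·[3/4·y_n + 1/4·y_{n+1}] ⇒ (1 − 1/4z)y_{n+1} = (1 + 3/4z)y_n
  so R(z) = (1 + 3/4z)/(1 − 1/4z).

Boundary: |R(x)|=1, x<0.
x=-1.21: |R|=0.0710
R=−1: 1+3/4x = −1+1/4x ⇒ -1/2x=2 ⇒ x=2/(-1/2)=-4.0000
Confirm numerically:
  x=-3.687: |R|=0.91856 <1
  x=-2.610: |R|=0.57943 <1
  x=-1.834: |R|=0.25746 <1
  x=-1.728: |R|=0.20670 <1
  x=-4.400: |R|=1.09524 >1
  x=-4.129: |R|=1.03174 >1
Stable set (-4.0000, 0).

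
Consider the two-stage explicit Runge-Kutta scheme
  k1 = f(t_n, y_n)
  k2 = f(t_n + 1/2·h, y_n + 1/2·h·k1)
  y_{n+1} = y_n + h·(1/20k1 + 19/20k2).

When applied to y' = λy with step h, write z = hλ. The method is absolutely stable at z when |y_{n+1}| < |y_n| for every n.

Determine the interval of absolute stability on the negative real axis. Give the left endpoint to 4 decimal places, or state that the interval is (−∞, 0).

(-2.1053, 0).

Test eqn y'=λy, z=hλ:
  k1=λy_n ⇒ h·k1=z·y_n;  k2=λ(1+1/2z)y_n ⇒ h·k2=z(1+1/2z)y_n
  y_{n+1}/y_n = 1 + 1/20z + 19/20z(1+1/2z) = 1 + z + 19/40z²
  Hence R(z) = 1 + z + 19/40z².

Need |R(x)|<1, x<0.
x=-0.37: |R|=0.6950
R=1: x+19/40x²=0 ⇒ x=−40/19=-2.1053; min R=1−1/(4·19/40)=0.4737>−1
Confirm numerically:
  x=-1.996: |R|=0.89641 <1
  x=-1.819: |R|=0.75266 <1
  x=-0.898: |R|=0.48504 <1
  x=-2.581: |R|=1.58324 >1
  x=-2.210: |R|=1.10995 >1
  x=-2.204: |R|=1.10337 >1
Interval (-2.1053, 0).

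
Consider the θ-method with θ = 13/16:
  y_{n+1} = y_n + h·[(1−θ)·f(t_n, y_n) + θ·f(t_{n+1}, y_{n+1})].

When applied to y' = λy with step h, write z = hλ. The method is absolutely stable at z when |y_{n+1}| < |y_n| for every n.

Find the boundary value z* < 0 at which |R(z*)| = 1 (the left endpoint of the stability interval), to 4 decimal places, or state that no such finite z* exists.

With y'=λy (z=hλ):
  y_{n+1} = y_n + z·[3/16·y_n + 13/16·y_{n+1}] ⇒ (1 − 13/16z)y_{n+1} = (1 + 3/16z)y_n
  so R(z) = (1 + 3/16z)/(1 − 13/16z).

Solve |R(x)|<1 on ℝ⁻.
x=-1.42: |R|=0.3407
x=-2: |R|=0.2381
x=-10: |R|=0.0959
x=-100: |R|=0.2158
θ=13/16≥1/2 ⇒ |1+3/16x|<|1−13/16x| ∀x<0 ⇒ interval (−∞,0).

interval (−∞, 0).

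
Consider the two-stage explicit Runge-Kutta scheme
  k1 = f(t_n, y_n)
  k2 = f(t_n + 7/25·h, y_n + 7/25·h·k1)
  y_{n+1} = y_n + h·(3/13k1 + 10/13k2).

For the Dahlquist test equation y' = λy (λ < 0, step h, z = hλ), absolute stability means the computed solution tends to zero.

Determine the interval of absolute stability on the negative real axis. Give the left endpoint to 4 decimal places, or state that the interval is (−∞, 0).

On y'=λy, z=hλ:
  k1=λy_n ⇒ h·k1=z·y_n;  k2=λ(1+7/25z)y_n ⇒ h·k2=z(1+7/25z)y_n
  y_{n+1}/y_n = 1 + 3/13z + 10/13z(1+7/25z) = 1 + z + 14/65z²
  ⇒ R(z) = 1 + z + 14/65z².

Boundary: |R(x)|=1, x<0.
x=-1: |R|=0.2154
R=1: x+14/65x²=0 ⇒ x=−65/14=-4.6429; min R=1−1/(4·14/65)=-0.1607>−1
Confirm numerically:
  x=-4.282: |R|=0.66719 <1
  x=-4.046: |R|=0.47987 <1
  x=-3.900: |R|=0.37600 <1
  x=-5.187: |R|=1.60792 >1
  x=-5.086: |R|=1.48544 >1
  x=-4.765: |R|=1.12536 >1
So |R|<1 on (-4.6429, 0).

z∈(-4.6429,0).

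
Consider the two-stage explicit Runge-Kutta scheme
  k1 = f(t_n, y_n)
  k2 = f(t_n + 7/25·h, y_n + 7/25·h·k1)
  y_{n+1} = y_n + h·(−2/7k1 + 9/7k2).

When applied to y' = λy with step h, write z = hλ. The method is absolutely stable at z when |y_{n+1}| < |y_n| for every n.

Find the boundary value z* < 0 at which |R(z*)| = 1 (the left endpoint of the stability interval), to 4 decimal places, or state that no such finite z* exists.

left endpoint -2.7778.

With y'=λy (z=hλ):
  k1=λy_n ⇒ h·k1=z·y_n;  k2=λ(1+7/25z)y_n ⇒ h·k2=z(1+7/25z)y_n
  y_{n+1}/y_n = 1 − 2/7z + 9/7z(1+7/25z) = 1 + z + 9/25z²
  Hence R(z) = 1 + z + 9/25z².

Find x<0 with |R(x)|<1.
x=-0.73: |R|=0.4618
R=1: x+9/25x²=0 ⇒ x=−25/9=-2.7778; min R=1−1/(4·9/25)=0.3056>−1
Confirm numerically:
  x=-2.695: |R|=0.91969 <1
  x=-2.290: |R|=0.59788 <1
  x=-2.217: |R|=0.55243 <1
  x=-1.463: |R|=0.30753 <1
  x=-3.369: |R|=1.71706 >1
  x=-3.117: |R|=1.38065 >1
  x=-3.111: |R|=1.37320 >1
So |R|<1 on (-2.7778, 0).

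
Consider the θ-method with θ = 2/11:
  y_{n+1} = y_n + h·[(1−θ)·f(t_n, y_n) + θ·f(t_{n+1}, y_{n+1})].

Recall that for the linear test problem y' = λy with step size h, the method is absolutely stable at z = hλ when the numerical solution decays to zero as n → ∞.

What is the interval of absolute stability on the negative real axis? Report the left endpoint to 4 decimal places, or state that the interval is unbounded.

z∈(-3.1429,0).

Test eqn y'=λy, z=hλ:
  y_{n+1} = y_n + z·[9/11·y_n + 2/11·y_{n+1}] ⇒ (1 − 2/11z)y_{n+1} = (1 + 9/11z)y_n
  Hence R(z) = (1 + 9/11z)/(1 − 2/11z).

Solve |R(x)|<1 on ℝ⁻.
x=-1.13: |R|=0.0626
R=−1: 1+9/11x = −1+2/11x ⇒ -7/11x=2 ⇒ x=2/(-7/11)=-3.1429
Confirm numerically:
  x=-2.792: |R|=0.85191 <1
  x=-2.204: |R|=0.57347 <1
  x=-2.125: |R|=0.53279 <1
  x=-3.482: |R|=1.13215 >1
  x=-3.450: |R|=1.12011 >1
Stable set (-3.1429, 0).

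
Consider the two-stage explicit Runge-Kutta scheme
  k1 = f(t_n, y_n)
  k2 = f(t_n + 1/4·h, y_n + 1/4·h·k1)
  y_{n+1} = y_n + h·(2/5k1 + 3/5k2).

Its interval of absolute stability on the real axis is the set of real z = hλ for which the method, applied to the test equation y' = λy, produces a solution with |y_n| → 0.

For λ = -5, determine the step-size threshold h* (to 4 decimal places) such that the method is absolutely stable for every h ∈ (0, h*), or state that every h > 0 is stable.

On y'=λy, z=hλ:
  k1=λy_n ⇒ h·k1=z·y_n;  k2=λ(1+1/4z)y_n ⇒ h·k2=z(1+1/4z)y_n
  y_{n+1}/y_n = 1 + 2/5z + 3/5z(1+1/4z) = 1 + z + 3/20z²
  Hence R(z) = 1 + z + 3/20z².

Solve |R(x)|<1 on ℝ⁻.
x=-0.77: |R|=0.3189
R=1: x+3/20x²=0 ⇒ x=−20/3=-6.6667; min R=1−1/(4·3/20)=-0.6667>−1
Confirm numerically:
  x=-6.292: |R|=0.64639 <1
  x=-4.547: |R|=0.44572 <1
  x=-3.977: |R|=0.60452 <1
  x=-7.237: |R|=1.61913 >1
  x=-7.071: |R|=1.42886 >1
Interval (-6.6667, 0).

(-6.6667,0); λ=-5 ⇒ h* = (20/3)/5 = 1.3333.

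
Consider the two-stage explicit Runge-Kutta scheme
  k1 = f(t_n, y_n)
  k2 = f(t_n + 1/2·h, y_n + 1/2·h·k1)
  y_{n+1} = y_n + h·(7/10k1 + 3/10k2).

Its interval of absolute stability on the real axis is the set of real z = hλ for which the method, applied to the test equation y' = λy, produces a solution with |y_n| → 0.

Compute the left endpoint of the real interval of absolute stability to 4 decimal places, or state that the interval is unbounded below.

left endpoint -6.6667.

With y'=λy (z=hλ):
  k1=λy_n ⇒ h·k1=z·y_n;  k2=λ(1+1/2z)y_n ⇒ h·k2=z(1+1/2z)y_n
  y_{n+1}/y_n = 1 + 7/10z + 3/10z(1+1/2z) = 1 + z + 3/20z²
  so R(z) = 1 + z + 3/20z².

Solve |R(x)|<1 on ℝ⁻.
x=-1.37: |R|=0.0885
R=1: x+3/20x²=0 ⇒ x=−20/3=-6.6667; min R=1−1/(4·3/20)=-0.6667>−1
Confirm numerically:
  x=-5.114: |R|=0.19105 <1
  x=-4.538: |R|=0.44898 <1
  x=-3.290: |R|=0.66638 <1
  x=-3.015: |R|=0.65147 <1
  x=-7.020: |R|=1.37206 >1
  x=-6.839: |R|=1.17679 >1
  x=-6.757: |R|=1.09156 >1
Stable set (-6.6667, 0).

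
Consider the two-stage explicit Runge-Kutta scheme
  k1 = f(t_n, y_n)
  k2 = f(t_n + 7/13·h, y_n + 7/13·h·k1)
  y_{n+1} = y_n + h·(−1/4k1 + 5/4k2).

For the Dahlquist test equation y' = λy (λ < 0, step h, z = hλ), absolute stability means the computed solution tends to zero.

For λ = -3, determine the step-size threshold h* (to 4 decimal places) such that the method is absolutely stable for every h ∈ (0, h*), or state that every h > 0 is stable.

With y'=λy (z=hλ):
  k1=λy_n ⇒ h·k1=z·y_n;  k2=λ(1+7/13z)y_n ⇒ h·k2=z(1+7/13z)y_n
  y_{n+1}/y_n = 1 − 1/4z + 5/4z(1+7/13z) = 1 + z + 35/52z²
  Hence R(z) = 1 + z + 35/52z².

Solve |R(x)|<1 on ℝ⁻.
x=-0.44: |R|=0.6903
R=1: x+35/52x²=0 ⇒ x=−52/35=-1.4857; min R=1−1/(4·35/52)=0.6286>−1
Confirm numerically:
  x=-1.083: |R|=0.70644 <1
  x=-0.768: |R|=0.62900 <1
  x=-0.618: |R|=0.63906 <1
  x=-2.077: |R|=1.82661 >1
  x=-1.702: |R|=1.24777 >1
So |R|<1 on (-1.4857, 0).

(-1.4857,0); λ=-3 ⇒ h* = (52/35)/3 = 0.4952.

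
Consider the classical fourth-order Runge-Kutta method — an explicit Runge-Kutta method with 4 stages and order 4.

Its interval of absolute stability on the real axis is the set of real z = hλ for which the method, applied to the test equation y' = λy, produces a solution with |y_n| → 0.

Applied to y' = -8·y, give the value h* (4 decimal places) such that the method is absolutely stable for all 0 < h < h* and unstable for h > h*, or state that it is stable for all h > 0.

With y'=λy (z=hλ):
  order 4, 4-stage ⇒ R(z)=1+z+z^2/2+z^3/6+z^4/24
  (e.g. R(-0.49)=0.61284, |R|=0.61284)

Need |R(x)|<1, x<0.
x=-0.49: |R|=0.6128
|R(-2.58)|=0.7321 |R(-1.97)|=0.3238 |R(-0.52)|=0.5948
Bisect:
  x_lo=-3.4971 |R|=2.7217  x_hi=-0.2960 |R|=0.7438
  mid=-1.89658 |R|=0.30403 →hi
  mid=-2.69686 |R|=0.87466 →hi
  mid=-3.09700 |R|=1.58108 →lo
  mid=-2.89693 |R|=1.18178 →lo
  mid=-2.79690 |R|=1.01764 →lo
  mid=-2.74688 |R|=0.94361 →hi
  mid=-2.77189 |R|=0.97998 →hi
  mid=-2.78439 |R|=0.99864 →hi
  ...
  [-2.78537,-2.78518] ⇒ x*=-2.7853
So |R|<1 on (-2.7853, 0).

(-2.7853,0); λ=-8 ⇒ h* = 0.3482.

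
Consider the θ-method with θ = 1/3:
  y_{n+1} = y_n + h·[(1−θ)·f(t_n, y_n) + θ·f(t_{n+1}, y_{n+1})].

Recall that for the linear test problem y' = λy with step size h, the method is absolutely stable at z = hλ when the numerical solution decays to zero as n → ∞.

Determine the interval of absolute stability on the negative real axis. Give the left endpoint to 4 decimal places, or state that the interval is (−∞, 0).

(-6.0000, 0).

Test eqn y'=λy, z=hλ:
  y_{n+1} = y_n + z·[2/3·y_n + 1/3·y_{n+1}] ⇒ (1 − 1/3z)y_{n+1} = (1 + 2/3z)y_n
  R(z) = (1 + 2/3z)/(1 − 1/3z).

Need |R(x)|<1, x<0.
x=-1.2: |R|=0.1429
R=−1: 1+2/3x = −1+1/3x ⇒ -1/3x=2 ⇒ x=2/(-1/3)=-6.0000
Confirm numerically:
  x=-5.739: |R|=0.97013 <1
  x=-5.656: |R|=0.96026 <1
  x=-3.154: |R|=0.53754 <1
  x=-6.569: |R|=1.05946 >1
  x=-6.528: |R|=1.05542 >1
  x=-6.133: |R|=1.01456 >1
Interval (-6.0000, 0).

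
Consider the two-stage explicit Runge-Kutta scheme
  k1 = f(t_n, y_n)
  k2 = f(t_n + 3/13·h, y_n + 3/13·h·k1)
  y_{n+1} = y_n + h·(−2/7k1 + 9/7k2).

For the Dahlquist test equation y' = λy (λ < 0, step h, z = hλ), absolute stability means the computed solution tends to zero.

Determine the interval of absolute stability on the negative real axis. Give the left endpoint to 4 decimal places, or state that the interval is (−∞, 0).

Test eqn y'=λy, z=hλ:
  k1=λy_n ⇒ h·k1=z·y_n;  k2=λ(1+3/13z)y_n ⇒ h·k2=z(1+3/13z)y_n
  y_{n+1}/y_n = 1 − 2/7z + 9/7z(1+3/13z) = 1 + z + 27/91z²
  so R(z) = 1 + z + 27/91z².

Find x<0 with |R(x)|<1.
x=-0.36: |R|=0.6785
R=1: x+27/91x²=0 ⇒ x=−91/27=-3.3704; min R=1−1/(4·27/91)=0.1574>−1
Confirm numerically:
  x=-3.235: |R|=0.87007 <1
  x=-3.025: |R|=0.69002 <1
  x=-1.772: |R|=0.15964 <1
  x=-3.951: |R|=1.68066 >1
  x=-3.523: |R|=1.15954 >1
So |R|<1 on (-3.3704, 0).

(-3.3704, 0).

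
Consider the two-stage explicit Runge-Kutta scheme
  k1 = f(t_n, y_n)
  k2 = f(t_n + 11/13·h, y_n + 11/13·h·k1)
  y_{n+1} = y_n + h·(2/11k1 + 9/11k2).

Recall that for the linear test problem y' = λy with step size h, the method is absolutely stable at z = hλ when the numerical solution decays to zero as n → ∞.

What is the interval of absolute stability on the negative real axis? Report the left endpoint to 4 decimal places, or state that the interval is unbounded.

Set f=λy, z=hλ:
  k1=λy_n ⇒ h·k1=z·y_n;  k2=λ(1+11/13z)y_n ⇒ h·k2=z(1+11/13z)y_n
  y_{n+1}/y_n = 1 + 2/11z + 9/11z(1+11/13z) = 1 + z + 9/13z²
  so R(z) = 1 + z + 9/13z².

Find x<0 with |R(x)|<1.
x=-0.46: |R|=0.6865
R=1: x+9/13x²=0 ⇒ x=−13/9=-1.4444; min R=1−1/(4·9/13)=0.6389>−1
Confirm numerically:
  x=-1.258: |R|=0.83762 <1
  x=-1.037: |R|=0.70749 <1
  x=-0.965: |R|=0.67969 <1
  x=-0.725: |R|=0.63889 <1
  x=-1.893: |R|=1.58785 >1
  x=-1.633: |R|=1.21317 >1
  x=-1.549: |R|=1.11212 >1
So |R|<1 on (-1.4444, 0).

(-1.4444, 0).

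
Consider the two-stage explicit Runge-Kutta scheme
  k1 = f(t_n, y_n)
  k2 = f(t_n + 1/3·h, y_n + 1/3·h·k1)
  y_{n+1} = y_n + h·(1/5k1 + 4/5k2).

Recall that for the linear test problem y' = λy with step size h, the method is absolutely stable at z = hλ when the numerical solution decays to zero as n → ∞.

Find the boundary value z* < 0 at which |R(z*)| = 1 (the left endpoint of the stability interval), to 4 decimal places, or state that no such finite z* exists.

z* = -3.7500.

On y'=λy, z=hλ:
  k1=λy_n ⇒ h·k1=z·y_n;  k2=λ(1+1/3z)y_n ⇒ h·k2=z(1+1/3z)y_n
  y_{n+1}/y_n = 1 + 1/5z + 4/5z(1+1/3z) = 1 + z + 4/15z²
  Hence R(z) = 1 + z + 4/15z².

Boundary: |R(x)|=1, x<0.
x=-0.58: |R|=0.5097
R=1: x+4/15x²=0 ⇒ x=−15/4=-3.7500; min R=1−1/(4·4/15)=0.0625>−1
Confirm numerically:
  x=-3.616: |R|=0.87079 <1
  x=-3.169: |R|=0.50902 <1
  x=-2.312: |R|=0.11343 <1
  x=-4.142: |R|=1.43298 >1
  x=-3.905: |R|=1.16141 >1
  x=-3.842: |R|=1.09426 >1
Interval (-3.7500, 0).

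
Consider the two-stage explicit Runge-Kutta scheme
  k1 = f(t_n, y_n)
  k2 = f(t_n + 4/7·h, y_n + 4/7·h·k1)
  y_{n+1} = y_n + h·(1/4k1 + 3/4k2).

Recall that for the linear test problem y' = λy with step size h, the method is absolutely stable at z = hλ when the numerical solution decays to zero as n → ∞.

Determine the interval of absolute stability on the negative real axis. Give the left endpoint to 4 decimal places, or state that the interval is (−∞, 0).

z∈(-2.3333,0).

Set f=λy, z=hλ:
  k1=λy_n ⇒ h·k1=z·y_n;  k2=λ(1+4/7z)y_n ⇒ h·k2=z(1+4/7z)y_n
  y_{n+1}/y_n = 1 + 1/4z + 3/4z(1+4/7z) = 1 + z + 3/7z²
  ⇒ R(z) = 1 + z + 3/7z².

Need |R(x)|<1, x<0.
x=-0.91: |R|=0.4449
R=1: x+3/7x²=0 ⇒ x=−7/3=-2.3333; min R=1−1/(4·3/7)=0.4167>−1
Confirm numerically:
  x=-2.062: |R|=0.76022 <1
  x=-1.946: |R|=0.67696 <1
  x=-1.379: |R|=0.43599 <1
  x=-2.605: |R|=1.30330 >1
  x=-2.388: |R|=1.05595 >1
Interval (-2.3333, 0).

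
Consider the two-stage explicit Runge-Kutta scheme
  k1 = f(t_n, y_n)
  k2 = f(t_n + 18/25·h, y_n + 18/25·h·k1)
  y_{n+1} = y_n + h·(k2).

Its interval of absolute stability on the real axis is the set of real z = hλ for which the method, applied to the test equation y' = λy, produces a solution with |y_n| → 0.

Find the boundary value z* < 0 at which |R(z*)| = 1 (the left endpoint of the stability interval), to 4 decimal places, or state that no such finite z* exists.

z* = -1.3889.

Test eqn y'=λy, z=hλ:
  k1=λy_n ⇒ h·k1=z·y_n;  k2=λ(1+18/25z)y_n ⇒ h·k2=z(1+18/25z)y_n
  y_{n+1}/y_n = 1 + z(1+18/25z) = 1 + z + 18/25z²
  R(z) = 1 + z + 18/25z².

Solve |R(x)|<1 on ℝ⁻.
x=-0.5: |R|=0.6800
R=1: x+18/25x²=0 ⇒ x=−25/18=-1.3889; min R=1−1/(4·18/25)=0.6528>−1
Confirm numerically:
  x=-1.211: |R|=0.84490 <1
  x=-1.006: |R|=0.72267 <1
  x=-0.751: |R|=0.65508 <1
  x=-1.886: |R|=1.67504 >1
  x=-1.852: |R|=1.61753 >1
  x=-1.622: |R|=1.27224 >1
So |R|<1 on (-1.3889, 0).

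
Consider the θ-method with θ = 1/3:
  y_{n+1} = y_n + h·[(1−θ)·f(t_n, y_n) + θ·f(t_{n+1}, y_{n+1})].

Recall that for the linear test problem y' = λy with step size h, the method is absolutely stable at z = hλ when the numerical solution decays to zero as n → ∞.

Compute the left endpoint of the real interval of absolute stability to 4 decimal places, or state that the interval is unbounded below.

With y'=λy (z=hλ):
  y_{n+1} = y_n + z·[2/3·y_n + 1/3·y_{n+1}] ⇒ (1 − 1/3z)y_{n+1} = (1 + 2/3z)y_n
  so R(z) = (1 + 2/3z)/(1 − 1/3z).

Need |R(x)|<1, x<0.
x=-0.51: |R|=0.5641
R=−1: 1+2/3x = −1+1/3x ⇒ -1/3x=2 ⇒ x=2/(-1/3)=-6.0000
Confirm numerically:
  x=-5.184: |R|=0.90029 <1
  x=-4.838: |R|=0.85175 <1
  x=-3.112: |R|=0.52749 <1
  x=-6.448: |R|=1.04742 >1
  x=-6.249: |R|=1.02692 >1
So |R|<1 on (-6.0000, 0).

left endpoint -6.0000.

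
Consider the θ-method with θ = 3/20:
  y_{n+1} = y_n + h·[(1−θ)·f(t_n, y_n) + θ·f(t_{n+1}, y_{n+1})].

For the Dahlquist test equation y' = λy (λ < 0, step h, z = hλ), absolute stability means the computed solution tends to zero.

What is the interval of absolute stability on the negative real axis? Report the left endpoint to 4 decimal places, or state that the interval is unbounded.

z∈(-2.8571,0).

Set f=λy, z=hλ:
  y_{n+1} = y_n + z·[17/20·y_n + 3/20·y_{n+1}] ⇒ (1 − 3/20z)y_{n+1} = (1 + 17/20z)y_n
  so R(z) = (1 + 17/20z)/(1 − 3/20z).

Find x<0 with |R(x)|<1.
x=-0.42: |R|=0.6049
R=−1: 1+17/20x = −1+3/20x ⇒ -7/10x=2 ⇒ x=2/(-7/10)=-2.8571
Confirm numerically:
  x=-2.745: |R|=0.94440 <1
  x=-2.330: |R|=0.72657 <1
  x=-1.925: |R|=0.49370 <1
  x=-3.332: |R|=1.22163 >1
  x=-3.220: |R|=1.17127 >1
  x=-3.081: |R|=1.10717 >1
Stable set (-2.8571, 0).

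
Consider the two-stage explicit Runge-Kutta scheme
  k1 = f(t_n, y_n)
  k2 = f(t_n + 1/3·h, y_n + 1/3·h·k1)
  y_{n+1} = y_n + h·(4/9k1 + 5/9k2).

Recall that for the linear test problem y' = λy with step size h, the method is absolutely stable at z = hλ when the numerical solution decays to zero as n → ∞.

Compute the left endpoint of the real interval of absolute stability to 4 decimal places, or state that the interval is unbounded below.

z* = -5.4000.

On y'=λy, z=hλ:
  k1=λy_n ⇒ h·k1=z·y_n;  k2=λ(1+1/3z)y_n ⇒ h·k2=z(1+1/3z)y_n
  y_{n+1}/y_n = 1 + 4/9z + 5/9z(1+1/3z) = 1 + z + 5/27z²
  so R(z) = 1 + z + 5/27z².

Find x<0 with |R(x)|<1.
x=-1.27: |R|=0.0287
R=1: x+5/27x²=0 ⇒ x=−27/5=-5.4000; min R=1−1/(4·5/27)=-0.3500>−1
Confirm numerically:
  x=-5.256: |R|=0.85984 <1
  x=-4.780: |R|=0.45119 <1
  x=-4.442: |R|=0.21196 <1
  x=-3.921: |R|=0.07392 <1
  x=-5.884: |R|=1.52738 >1
  x=-5.752: |R|=1.37495 >1
  x=-5.519: |R|=1.12162 >1
So |R|<1 on (-5.4000, 0).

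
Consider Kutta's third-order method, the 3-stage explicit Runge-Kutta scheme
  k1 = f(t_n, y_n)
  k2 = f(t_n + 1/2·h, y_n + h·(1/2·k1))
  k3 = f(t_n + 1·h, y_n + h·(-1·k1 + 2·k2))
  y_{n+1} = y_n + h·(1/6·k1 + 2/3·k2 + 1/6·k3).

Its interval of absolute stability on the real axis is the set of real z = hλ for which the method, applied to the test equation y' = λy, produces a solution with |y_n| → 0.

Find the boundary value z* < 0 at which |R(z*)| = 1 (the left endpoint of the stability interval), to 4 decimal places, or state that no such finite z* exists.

left endpoint -2.5127.

Set f=λy, z=hλ:
  order 3, 3-stage ⇒ R(z)=1+z+z^2/2+z^3/6
  (e.g. R(-0.4)=0.66933, |R|=0.66933)

Find x<0 with |R(x)|<1.
x=-0.4: |R|=0.6693
|R(-2.59)|=1.1316 |R(-2.41)|=0.8389 |R(-2.15)|=0.4951
Bisect:
  x_lo=-3.1109 |R|=2.2897  x_hi=-0.1200 |R|=0.8869
  mid=-1.61545 |R|=0.01325 →hi
  mid=-2.36316 |R|=0.77042 →hi
  mid=-2.73701 |R|=1.40867 →lo
  mid=-2.55009 |R|=1.06246 →lo
  mid=-2.45662 |R|=0.91008 →hi
  mid=-2.50336 |R|=0.98463 →hi
  mid=-2.52672 |R|=1.02313 →lo
  mid=-2.51504 |R|=1.00378 →lo
  ...
  [-2.51285,-2.51267] ⇒ x*=-2.5127
Interval (-2.5127, 0).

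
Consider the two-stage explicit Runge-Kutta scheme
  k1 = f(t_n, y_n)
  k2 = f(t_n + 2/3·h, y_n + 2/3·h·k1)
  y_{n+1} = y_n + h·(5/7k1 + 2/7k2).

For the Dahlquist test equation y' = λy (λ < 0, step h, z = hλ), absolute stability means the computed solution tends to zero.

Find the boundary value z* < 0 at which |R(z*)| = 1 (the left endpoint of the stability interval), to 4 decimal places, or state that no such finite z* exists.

With y'=λy (z=hλ):
  k1=λy_n ⇒ h·k1=z·y_n;  k2=λ(1+2/3z)y_n ⇒ h·k2=z(1+2/3z)y_n
  y_{n+1}/y_n = 1 + 5/7z + 2/7z(1+2/3z) = 1 + z + 4/21z²
  R(z) = 1 + z + 4/21z².

Boundary: |R(x)|=1, x<0.
x=-0.69: |R|=0.4007
R=1: x+4/21x²=0 ⇒ x=−21/4=-5.2500; min R=1−1/(4·4/21)=-0.3125>−1
Confirm numerically:
  x=-3.723: |R|=0.08286 <1
  x=-3.675: |R|=0.10250 <1
  x=-2.882: |R|=0.29992 <1
  x=-5.598: |R|=1.37107 >1
  x=-5.292: |R|=1.04234 >1
So |R|<1 on (-5.2500, 0).

z* = -5.2500.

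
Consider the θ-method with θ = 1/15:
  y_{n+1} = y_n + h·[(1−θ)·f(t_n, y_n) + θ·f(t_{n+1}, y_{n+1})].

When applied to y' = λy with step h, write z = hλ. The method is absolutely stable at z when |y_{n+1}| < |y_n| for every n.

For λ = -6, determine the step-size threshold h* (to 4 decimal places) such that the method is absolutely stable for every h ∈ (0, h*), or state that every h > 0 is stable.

(-2.3077,0); λ=-6 ⇒ h* = (30/13)/6 = 0.3846.

Set f=λy, z=hλ:
  y_{n+1} = y_n + z·[14/15·y_n + 1/15·y_{n+1}] ⇒ (1 − 1/15z)y_{n+1} = (1 + 14/15z)y_n
  Hence R(z) = (1 + 14/15z)/(1 − 1/15z).

Need |R(x)|<1, x<0.
x=-0.47: |R|=0.5443
R=−1: 1+14/15x = −1+1/15x ⇒ -13/15x=2 ⇒ x=2/(-13/15)=-2.3077
Confirm numerically:
  x=-2.253: |R|=0.95879 <1
  x=-1.875: |R|=0.66667 <1
  x=-1.529: |R|=0.38756 <1
  x=-1.480: |R|=0.34709 <1
  x=-2.703: |R|=1.29029 >1
  x=-2.515: |R|=1.15387 >1
Interval (-2.3077, 0).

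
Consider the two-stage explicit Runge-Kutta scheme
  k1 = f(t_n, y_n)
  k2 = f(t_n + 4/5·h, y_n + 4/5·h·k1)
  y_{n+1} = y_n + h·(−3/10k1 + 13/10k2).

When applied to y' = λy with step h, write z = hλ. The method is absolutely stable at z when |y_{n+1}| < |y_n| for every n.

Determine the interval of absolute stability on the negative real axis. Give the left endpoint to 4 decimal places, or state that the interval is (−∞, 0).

On y'=λy, z=hλ:
  k1=λy_n ⇒ h·k1=z·y_n;  k2=λ(1+4/5z)y_n ⇒ h·k2=z(1+4/5z)y_n
  y_{n+1}/y_n = 1 − 3/10z + 13/10z(1+4/5z) = 1 + z + 26/25z²
  so R(z) = 1 + z + 26/25z².

Need |R(x)|<1, x<0.
x=-1.09: |R|=1.1456
R=1: x+26/25x²=0 ⇒ x=−25/26=-0.9615; min R=1−1/(4·26/25)=0.7596>−1
Confirm numerically:
  x=-0.816: |R|=0.87649 <1
  x=-0.779: |R|=0.85211 <1
  x=-0.452: |R|=0.76048 <1
  x=-1.083: |R|=1.13680 >1
  x=-1.000: |R|=1.04000 >1
Stable set (-0.9615, 0).

(-0.9615, 0).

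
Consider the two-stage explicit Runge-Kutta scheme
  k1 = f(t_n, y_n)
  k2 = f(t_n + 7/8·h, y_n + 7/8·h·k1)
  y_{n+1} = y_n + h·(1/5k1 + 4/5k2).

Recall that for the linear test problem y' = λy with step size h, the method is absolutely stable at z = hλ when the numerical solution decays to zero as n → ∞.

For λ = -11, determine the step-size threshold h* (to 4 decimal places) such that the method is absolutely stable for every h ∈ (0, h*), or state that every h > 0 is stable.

(-1.4286,0); λ=-11 ⇒ h* = (10/7)/11 = 0.1299.

Test eqn y'=λy, z=hλ:
  k1=λy_n ⇒ h·k1=z·y_n;  k2=λ(1+7/8z)y_n ⇒ h·k2=z(1+7/8z)y_n
  y_{n+1}/y_n = 1 + 1/5z + 4/5z(1+7/8z) = 1 + z + 7/10z²
  ⇒ R(z) = 1 + z + 7/10z².

Solve |R(x)|<1 on ℝ⁻.
x=-1.46: |R|=1.0321
R=1: x+7/10x²=0 ⇒ x=−10/7=-1.4286; min R=1−1/(4·7/10)=0.6429>−1
Confirm numerically:
  x=-1.024: |R|=0.71000 <1
  x=-0.779: |R|=0.64579 <1
  x=-0.632: |R|=0.64760 <1
  x=-1.834: |R|=1.52049 >1
  x=-1.670: |R|=1.28223 >1
So |R|<1 on (-1.4286, 0).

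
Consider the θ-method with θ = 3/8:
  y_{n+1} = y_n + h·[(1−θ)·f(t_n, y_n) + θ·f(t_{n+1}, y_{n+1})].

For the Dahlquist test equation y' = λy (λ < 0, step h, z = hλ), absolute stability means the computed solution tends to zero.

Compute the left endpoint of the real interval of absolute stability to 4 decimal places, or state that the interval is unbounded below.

left endpoint -8.0000.

With y'=λy (z=hλ):
  y_{n+1} = y_n + z·[5/8·y_n + 3/8·y_{n+1}] ⇒ (1 − 3/8z)y_{n+1} = (1 + 5/8z)y_n
  Hence R(z) = (1 + 5/8z)/(1 − 3/8z).

Need |R(x)|<1, x<0.
x=-0.8: |R|=0.3846
R=−1: 1+5/8x = −1+3/8x ⇒ -1/4x=2 ⇒ x=2/(-1/4)=-8.0000
Confirm numerically:
  x=-6.903: |R|=0.92358 <1
  x=-5.764: |R|=0.82319 <1
  x=-5.089: |R|=0.74977 <1
  x=-4.175: |R|=0.62728 <1
  x=-8.587: |R|=1.03477 >1
  x=-8.189: |R|=1.01161 >1
  x=-8.106: |R|=1.00656 >1
Interval (-8.0000, 0).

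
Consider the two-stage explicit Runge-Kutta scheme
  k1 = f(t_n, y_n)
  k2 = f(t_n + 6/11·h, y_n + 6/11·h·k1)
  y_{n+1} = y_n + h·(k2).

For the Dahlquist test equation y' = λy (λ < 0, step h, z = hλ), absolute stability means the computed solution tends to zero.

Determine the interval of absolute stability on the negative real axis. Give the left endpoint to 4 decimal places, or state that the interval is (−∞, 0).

(-1.8333, 0).

Test eqn y'=λy, z=hλ:
  k1=λy_n ⇒ h·k1=z·y_n;  k2=λ(1+6/11z)y_n ⇒ h·k2=z(1+6/11z)y_n
  y_{n+1}/y_n = 1 + z(1+6/11z) = 1 + z + 6/11z²
  Hence R(z) = 1 + z + 6/11z².

Solve |R(x)|<1 on ℝ⁻.
x=-1.39: |R|=0.6639
R=1: x+6/11x²=0 ⇒ x=−11/6=-1.8333; min R=1−1/(4·6/11)=0.5417>−1
Confirm numerically:
  x=-1.609: |R|=0.80312 <1
  x=-1.220: |R|=0.59185 <1
  x=-1.042: |R|=0.55023 <1
  x=-0.826: |R|=0.54615 <1
  x=-2.158: |R|=1.38216 >1
  x=-1.924: |R|=1.09515 >1
  x=-1.922: |R|=1.09295 >1
So |R|<1 on (-1.8333, 0).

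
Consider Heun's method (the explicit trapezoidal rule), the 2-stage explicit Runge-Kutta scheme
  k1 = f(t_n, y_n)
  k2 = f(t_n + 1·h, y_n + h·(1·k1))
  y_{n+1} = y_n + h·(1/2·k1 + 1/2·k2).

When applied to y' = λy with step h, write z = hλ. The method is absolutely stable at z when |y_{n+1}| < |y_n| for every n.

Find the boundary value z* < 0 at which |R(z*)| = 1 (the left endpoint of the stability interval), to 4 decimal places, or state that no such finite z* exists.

With y'=λy (z=hλ):
  order 2, 2-stage ⇒ R(z)=1+z+z^2/2
  (e.g. R(-0.42)=0.66820, |R|=0.66820)

Need |R(x)|<1, x<0.
x=-0.42: |R|=0.6682
|R(-2.18)|=1.1962 |R(-1.32)|=0.5512 |R(-0.83)|=0.5145
Bisect:
  x_lo=-2.3084 |R|=1.3559  x_hi=-0.1053 |R|=0.9003
  mid=-1.20681 |R|=0.52138 →hi
  mid=-1.75758 |R|=0.78696 →hi
  mid=-2.03297 |R|=1.03351 →lo
  mid=-1.89527 |R|=0.90076 →hi
  mid=-1.96412 |R|=0.96476 →hi
  mid=-1.99854 |R|=0.99855 →hi
  mid=-2.01576 |R|=1.01588 →lo
  mid=-2.00715 |R|=1.00718 →lo
  ...
  [-2.00002,-1.99989] ⇒ x*=-2.0000
Stable set (-2.0000, 0).

z* = -2.0000.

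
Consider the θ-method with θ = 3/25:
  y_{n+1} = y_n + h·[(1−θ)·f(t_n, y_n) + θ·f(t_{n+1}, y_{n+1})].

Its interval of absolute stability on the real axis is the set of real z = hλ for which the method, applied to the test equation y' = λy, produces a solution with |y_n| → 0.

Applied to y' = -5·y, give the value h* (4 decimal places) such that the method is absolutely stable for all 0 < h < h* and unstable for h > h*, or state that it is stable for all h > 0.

(-2.6316,0); λ=-5 ⇒ h* = (50/19)/5 = 0.5263.

Set f=λy, z=hλ:
  y_{n+1} = y_n + z·[22/25·y_n + 3/25·y_{n+1}] ⇒ (1 − 3/25z)y_{n+1} = (1 + 22/25z)y_n
  ⇒ R(z) = (1 + 22/25z)/(1 − 3/25z).

Boundary: |R(x)|=1, x<0.
x=-1.14: |R|=0.0028
R=−1: 1+22/25x = −1+3/25x ⇒ -19/25x=2 ⇒ x=2/(-19/25)=-2.6316
Confirm numerically:
  x=-2.606: |R|=0.98519 <1
  x=-2.517: |R|=0.93312 <1
  x=-1.322: |R|=0.14099 <1
  x=-2.907: |R|=1.15519 >1
  x=-2.682: |R|=1.02899 >1
So |R|<1 on (-2.6316, 0).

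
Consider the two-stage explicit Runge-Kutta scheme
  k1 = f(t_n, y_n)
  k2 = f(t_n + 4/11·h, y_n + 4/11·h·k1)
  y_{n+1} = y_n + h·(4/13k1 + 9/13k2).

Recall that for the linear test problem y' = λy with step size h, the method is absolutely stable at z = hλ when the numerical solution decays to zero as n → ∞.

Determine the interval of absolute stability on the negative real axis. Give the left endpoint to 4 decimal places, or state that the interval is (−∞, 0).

(-3.9722, 0).

With y'=λy (z=hλ):
  k1=λy_n ⇒ h·k1=z·y_n;  k2=λ(1+4/11z)y_n ⇒ h·k2=z(1+4/11z)y_n
  y_{n+1}/y_n = 1 + 4/13z + 9/13z(1+4/11z) = 1 + z + 36/143z²
  Hence R(z) = 1 + z + 36/143z².

Find x<0 with |R(x)|<1.
x=-1.08: |R|=0.2136
R=1: x+36/143x²=0 ⇒ x=−143/36=-3.9722; min R=1−1/(4·36/143)=0.0069>−1
Confirm numerically:
  x=-3.225: |R|=0.39334 <1
  x=-2.984: |R|=0.25763 <1
  x=-2.934: |R|=0.23314 <1
  x=-2.593: |R|=0.09967 <1
  x=-4.513: |R|=1.61440 >1
  x=-4.415: |R|=1.49213 >1
  x=-4.286: |R|=1.33856 >1
Interval (-3.9722, 0).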